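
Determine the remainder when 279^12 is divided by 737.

12 in binary is 1100, i.e. 12 = 8 + 4.
279^1 ≡ 279 (mod 737)
279^2 ≡ 279^2 = 77841 ≡ 456 (mod 737)
279^4 ≡ 456^2 = 207936 ≡ 102 (mod 737)
279^8 ≡ 102^2 = 10404 ≡ 86 (mod 737)
279^12 = 279^8 × 279^4 ≡ 86 × 102 (mod 737).
86 × 102 = 8772 ≡ 665 (mod 737).

665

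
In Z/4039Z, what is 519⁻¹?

3074

By the extended Euclidean algorithm:
4039 = 7·519 + 406
519 = 1·406 + 113
406 = 3·113 + 67
113 = 1·67 + 46
67 = 1·46 + 21
46 = 2·21 + 4
21 = 5·4 + 1
4 = 4·1 + 0
gcd(519, 4039) = 1, so the inverse exists.
Back-substitute for 1:
1 = 1·21 − 5·4
  = −5·46 + 11·21
  = 11·67 − 16·46
  = −16·113 + 27·67
  = 27·406 − 97·113
  = −97·519 + 124·406
  = 124·4039 − 965·519
So 519⁻¹ ≡ −965 ≡ 3074 (mod 4039).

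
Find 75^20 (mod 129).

Compute successive squares:
20 in binary is 10100, i.e. 20 = 16 + 4.
75^1 ≡ 75 (mod 129)
75^2 ≡ 75^2 = 5625 ≡ 78 (mod 129)
75^4 ≡ 78^2 = 6084 ≡ 21 (mod 129)
75^8 ≡ 21^2 = 441 ≡ 54 (mod 129)
75^16 ≡ 54^2 = 2916 ≡ 78 (mod 129)
75^20 = 75^16 × 75^4 ≡ 78 × 21 (mod 129).
78 × 21 = 1638 ≡ 90 (mod 129).

90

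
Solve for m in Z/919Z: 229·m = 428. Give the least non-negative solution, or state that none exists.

42

gcd(229, 919) = 1, so a unique solution mod 919 exists.
229⁻¹ ≡ 305 (mod 919).
m ≡ 305·428 ≡ 42 (mod 919).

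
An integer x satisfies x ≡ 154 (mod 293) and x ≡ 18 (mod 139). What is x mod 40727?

293⁻¹ mod 139: 293×102 ≡ 1 (mod 139), so 293⁻¹ ≡ 102.
x = 154 + 293×((18 − 154)×102 mod 139) = 154 + 293×28 = 8358.

8358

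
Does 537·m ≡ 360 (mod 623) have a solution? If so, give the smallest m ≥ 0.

387

gcd(537, 623) = 1, so a unique solution mod 623 exists.
537⁻¹ ≡ 297 (mod 623).
m ≡ 297·360 ≡ 387 (mod 623).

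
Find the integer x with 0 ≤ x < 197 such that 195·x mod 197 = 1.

197 = 1·195 + 2
195 = 97·2 + 1
2 = 2·1 + 0
gcd(195, 197) = 1, so the inverse exists.
Bézout: 1 = −97·197 + 98·195.
So 195⁻¹ ≡ 98 (mod 197).

98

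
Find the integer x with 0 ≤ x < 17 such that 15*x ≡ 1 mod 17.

8

17 = 1·15 + 2
15 = 7·2 + 1
2 = 2·1 + 0
gcd(15, 17) = 1, so the inverse exists.
Back-substitute for 1:
1 = 1·15 − 7·2
  = −7·17 + 8·15
So 15⁻¹ ≡ 8 (mod 17).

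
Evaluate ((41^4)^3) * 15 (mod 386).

(41)^4 ≡ 241 (mod 386)
(241)^3 ≡ 3 (mod 386)
3 * 15 = 45

45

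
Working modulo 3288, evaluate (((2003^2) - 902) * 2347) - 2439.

2186

(2003)^2 ≡ 649 (mod 3288)
649 - 902 = -253 ≡ 3035 (mod 3288)
3035 * 2347 = 7123145 ≡ 1337 (mod 3288)
1337 - 2439 = -1102 ≡ 2186 (mod 3288)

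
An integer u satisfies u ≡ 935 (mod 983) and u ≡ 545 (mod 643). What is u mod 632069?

983⁻¹ mod 643: 983×365 ≡ 1 (mod 643), so 983⁻¹ ≡ 365.
u = 935 + 983×((545 − 935)×365 mod 643) = 935 + 983×396 = 390203.
Check: 390203 mod 983 = 935, 390203 mod 643 = 545. ✓

390203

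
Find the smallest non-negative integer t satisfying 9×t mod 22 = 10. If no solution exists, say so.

gcd(9, 22) = 1, so a unique solution mod 22 exists.
9⁻¹ ≡ 5 (mod 22).
t ≡ 5×10 ≡ 6 (mod 22).

6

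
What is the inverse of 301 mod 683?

59

Apply the Euclidean algorithm and back-substitute:
683 = 2·301 + 81
301 = 3·81 + 58
81 = 1·58 + 23
58 = 2·23 + 12
23 = 1·12 + 11
12 = 1·11 + 1
11 = 11·1 + 0
gcd(301, 683) = 1, so the inverse exists.
Back-substitute for 1:
1 = 1·12 − 1·11
  = −1·23 + 2·12
  = 2·58 − 5·23
  = −5·81 + 7·58
  = 7·301 − 26·81
  = −26·683 + 59·301
So 301⁻¹ ≡ 59 (mod 683).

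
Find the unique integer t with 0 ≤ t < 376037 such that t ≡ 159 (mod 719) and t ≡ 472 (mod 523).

79968

719⁻¹ mod 523: 719*515 ≡ 1 (mod 523), so 719⁻¹ ≡ 515.
t = 159 + 719*((472 − 159)*515 mod 523) = 159 + 719*111 = 79968.
Check: 79968 mod 719 = 159, 79968 mod 523 = 472. ✓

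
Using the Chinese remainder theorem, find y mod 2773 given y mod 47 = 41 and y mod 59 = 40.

47⁻¹ mod 59: 47*54 ≡ 1 (mod 59), so 47⁻¹ ≡ 54.
y = 41 + 47*((40 − 41)*54 mod 59) = 41 + 47*5 = 276.

276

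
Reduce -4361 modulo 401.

-4361 = -11*401 + 50, so -4361 ≡ 50 (mod 401).

50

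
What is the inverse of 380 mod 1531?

278

Run the extended Euclidean algorithm:
1531 = 4×380 + 11
380 = 34×11 + 6
11 = 1×6 + 5
6 = 1×5 + 1
5 = 5×1 + 0
gcd(380, 1531) = 1, so the inverse exists.
Bézout: 1 = −69×1531 + 278×380.
So 380⁻¹ ≡ 278 (mod 1531).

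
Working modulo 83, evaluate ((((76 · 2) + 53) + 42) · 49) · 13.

54

76 · 2 = 152 ≡ 69 (mod 83)
69 + 53 = 122 ≡ 39 (mod 83)
39 + 42 = 81
81 · 49 = 3969 ≡ 68 (mod 83)
68 · 13 = 884 ≡ 54 (mod 83)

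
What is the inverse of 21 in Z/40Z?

21

Apply the Euclidean algorithm and back-substitute:
40 = 1×21 + 19
21 = 1×19 + 2
19 = 9×2 + 1
2 = 2×1 + 0
gcd(21, 40) = 1, so the inverse exists.
Back-substitute for 1:
1 = 1×19 − 9×2
  = −9×21 + 10×19
  = 10×40 − 19×21
So 21⁻¹ ≡ −19 ≡ 21 (mod 40).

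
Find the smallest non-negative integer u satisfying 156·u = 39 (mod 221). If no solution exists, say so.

13

gcd(156, 221) = 13, and 13 | 39, so solutions exist.
Divide through by 13: 12·u ≡ 3 mod 17.
12⁻¹ ≡ 10 (mod 17).
u ≡ 10·3 ≡ 13 (mod 17).
The smallest non-negative solution is u = 13.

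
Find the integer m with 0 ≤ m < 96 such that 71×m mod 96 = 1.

By the extended Euclidean algorithm:
96 = 1*71 + 25
71 = 2*25 + 21
25 = 1*21 + 4
21 = 5*4 + 1
4 = 4*1 + 0
gcd(71, 96) = 1, so the inverse exists.
Back-substitute for 1:
1 = 1*21 − 5*4
  = −5*25 + 6*21
  = 6*71 − 17*25
  = −17*96 + 23*71
So 71⁻¹ ≡ 23 (mod 96).

23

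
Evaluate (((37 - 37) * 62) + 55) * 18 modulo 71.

67

37 - 37 = 0
0 * 62 = 0
0 + 55 = 55
55 * 18 = 990 ≡ 67 (mod 71)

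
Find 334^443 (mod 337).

246

443 in binary is 110111011, i.e. 443 = 256 + 128 + 32 + 16 + 8 + 2 + 1.
334^1 ≡ 334 (mod 337)
334^2 ≡ 334^2 = 111556 ≡ 9 (mod 337)
334^4 ≡ 9^2 = 81 (mod 337)
334^8 ≡ 81^2 = 6561 ≡ 158 (mod 337)
334^16 ≡ 158^2 = 24964 ≡ 26 (mod 337)
334^32 ≡ 26^2 = 676 ≡ 2 (mod 337)
334^64 ≡ 2^2 = 4 (mod 337)
334^128 ≡ 4^2 = 16 (mod 337)
334^256 ≡ 16^2 = 256 (mod 337)
334^443 = 334^256 * 334^128 * 334^32 * 334^16 * 334^8 * 334^2 * 334^1 ≡ 256 * 16 * 2 * 26 * 158 * 9 * 334 (mod 337).
Accumulate the product:
256 * 16 = 4096 ≡ 52
52 * 2 = 104
104 * 26 = 2704 ≡ 8
8 * 158 = 1264 ≡ 253
253 * 9 = 2277 ≡ 255
255 * 334 = 85170 ≡ 246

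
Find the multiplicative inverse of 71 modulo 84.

71

84 = 1·71 + 13
71 = 5·13 + 6
13 = 2·6 + 1
6 = 6·1 + 0
gcd(71, 84) = 1, so the inverse exists.
Back-substitute for 1:
1 = 1·13 − 2·6
  = −2·71 + 11·13
  = 11·84 − 13·71
So 71⁻¹ ≡ −13 ≡ 71 (mod 84).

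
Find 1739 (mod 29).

1739 = 59·29 + 28, so 1739 ≡ 28 (mod 29).

28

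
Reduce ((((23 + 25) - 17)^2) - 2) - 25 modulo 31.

23 + 25 = 48 ≡ 17 (mod 31)
17 - 17 = 0
(0)^2 ≡ 0 (mod 31)
0 - 2 = -2 ≡ 29 (mod 31)
29 - 25 = 4

4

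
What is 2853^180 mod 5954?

2853^1 ≡ 2853 (mod 5954)
2853^2 ≡ 2853^2 = 8139609 ≡ 491 (mod 5954)
2853^4 ≡ 491^2 = 241081 ≡ 2921 (mod 5954)
2853^8 ≡ 2921^2 = 8532241 ≡ 159 (mod 5954)
2853^16 ≡ 159^2 = 25281 ≡ 1465 (mod 5954)
2853^32 ≡ 1465^2 = 2146225 ≡ 2785 (mod 5954)
2853^64 ≡ 2785^2 = 7756225 ≡ 4117 (mod 5954)
2853^128 ≡ 4117^2 = 16949689 ≡ 4605 (mod 5954)
2853^180 = 2853^128 × 2853^32 × 2853^16 × 2853^4 ≡ 4605 × 2785 × 1465 × 2921 (mod 5954).
Accumulate the product:
4605 × 2785 = 12824925 ≡ 9
9 × 1465 = 13185 ≡ 1277
1277 × 2921 = 3730117 ≡ 2913

2913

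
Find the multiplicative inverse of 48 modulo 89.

89 = 1×48 + 41
48 = 1×41 + 7
41 = 5×7 + 6
7 = 1×6 + 1
6 = 6×1 + 0
gcd(48, 89) = 1, so the inverse exists.
Bézout: 1 = −7×89 + 13×48.
So 48⁻¹ ≡ 13 (mod 89).

13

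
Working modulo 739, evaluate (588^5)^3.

(588)^5 ≡ 512 (mod 739)
(512)^3 ≡ 548 (mod 739)

548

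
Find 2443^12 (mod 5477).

2737

12 in binary is 1100, i.e. 12 = 8 + 4.
2443^1 ≡ 2443 (mod 5477)
2443^2 ≡ 2443^2 = 5968249 ≡ 3796 (mod 5477)
2443^4 ≡ 3796^2 = 14409616 ≡ 5106 (mod 5477)
2443^8 ≡ 5106^2 = 26071236 ≡ 716 (mod 5477)
2443^12 = 2443^8 × 2443^4 ≡ 716 × 5106 (mod 5477).
716 × 5106 = 3655896 ≡ 2737 (mod 5477).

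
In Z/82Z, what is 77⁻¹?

49

Run the extended Euclidean algorithm:
82 = 1*77 + 5
77 = 15*5 + 2
5 = 2*2 + 1
2 = 2*1 + 0
gcd(77, 82) = 1, so the inverse exists.
Back-substitute for 1:
1 = 1*5 − 2*2
  = −2*77 + 31*5
  = 31*82 − 33*77
So 77⁻¹ ≡ −33 ≡ 49 (mod 82).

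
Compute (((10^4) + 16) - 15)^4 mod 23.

3

(10)^4 ≡ 18 (mod 23)
18 + 16 = 34 ≡ 11 (mod 23)
11 - 15 = -4 ≡ 19 (mod 23)
(19)^4 ≡ 3 (mod 23)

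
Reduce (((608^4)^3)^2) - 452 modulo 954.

(608)^4 ≡ 598 (mod 954)
(598)^3 ≡ 460 (mod 954)
(460)^2 ≡ 766 (mod 954)
766 - 452 = 314

314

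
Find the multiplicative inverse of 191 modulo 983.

386

Apply the Euclidean algorithm and back-substitute:
983 = 5*191 + 28
191 = 6*28 + 23
28 = 1*23 + 5
23 = 4*5 + 3
5 = 1*3 + 2
3 = 1*2 + 1
2 = 2*1 + 0
gcd(191, 983) = 1, so the inverse exists.
Back-substitute for 1:
1 = 1*3 − 1*2
  = −1*5 + 2*3
  = 2*23 − 9*5
  = −9*28 + 11*23
  = 11*191 − 75*28
  = −75*983 + 386*191
So 191⁻¹ ≡ 386 (mod 983).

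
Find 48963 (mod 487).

263

48963 = 100*487 + 263, so 48963 ≡ 263 (mod 487).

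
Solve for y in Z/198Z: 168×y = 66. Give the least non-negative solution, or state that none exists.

11

gcd(168, 198) = 6, and 6 | 66, so solutions exist.
Divide through by 6: 28×y ≡ 11 (mod 33).
28⁻¹ ≡ 13 (mod 33).
y ≡ 13×11 ≡ 11 (mod 33).
The smallest non-negative solution is y = 11.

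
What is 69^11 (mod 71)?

11

69^1 ≡ 69 (mod 71)
69^2 ≡ 69^2 = 4761 ≡ 4 (mod 71)
69^4 ≡ 4^2 = 16 (mod 71)
69^8 ≡ 16^2 = 256 ≡ 43 (mod 71)
69^11 = 69^8 * 69^2 * 69^1 ≡ 43 * 4 * 69 (mod 71).
Accumulate the product:
43 * 4 = 172 ≡ 30
30 * 69 = 2070 ≡ 11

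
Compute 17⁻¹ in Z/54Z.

35

54 = 3·17 + 3
17 = 5·3 + 2
3 = 1·2 + 1
2 = 2·1 + 0
gcd(17, 54) = 1, so the inverse exists.
Bézout: 1 = 6·54 − 19·17.
So 17⁻¹ ≡ −19 ≡ 35 (mod 54).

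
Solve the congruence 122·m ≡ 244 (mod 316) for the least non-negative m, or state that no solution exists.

gcd(122, 316) = 2, and 2 | 244, so solutions exist.
Divide through by 2: 61·m = 122 (mod 158).
61⁻¹ ≡ 57 (mod 158).
m ≡ 57·122 ≡ 2 (mod 158).
The smallest non-negative solution is m = 2.

2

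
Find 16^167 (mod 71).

Compute successive squares:
167 in binary is 10100111, i.e. 167 = 128 + 32 + 4 + 2 + 1.
16^1 ≡ 16 (mod 71)
16^2 ≡ 16^2 = 256 ≡ 43 (mod 71)
16^4 ≡ 43^2 = 1849 ≡ 3 (mod 71)
16^8 ≡ 3^2 = 9 (mod 71)
16^16 ≡ 9^2 = 81 ≡ 10 (mod 71)
16^32 ≡ 10^2 = 100 ≡ 29 (mod 71)
16^64 ≡ 29^2 = 841 ≡ 60 (mod 71)
16^128 ≡ 60^2 = 3600 ≡ 50 (mod 71)
16^167 = 16^128 × 16^32 × 16^4 × 16^2 × 16^1 ≡ 50 × 29 × 3 × 43 × 16 (mod 71).
Accumulate the product:
50 × 29 = 1450 ≡ 30
30 × 3 = 90 ≡ 19
19 × 43 = 817 ≡ 36
36 × 16 = 576 ≡ 8

8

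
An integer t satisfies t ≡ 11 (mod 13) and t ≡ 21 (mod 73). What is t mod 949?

167

13⁻¹ mod 73: 13*45 ≡ 1 (mod 73), so 13⁻¹ ≡ 45.
t = 11 + 13*((21 − 11)*45 mod 73) = 11 + 13*12 = 167.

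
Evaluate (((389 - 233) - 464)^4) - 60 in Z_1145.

556

389 - 233 = 156
156 - 464 = -308 ≡ 837 (mod 1145)
(837)^4 ≡ 616 (mod 1145)
616 - 60 = 556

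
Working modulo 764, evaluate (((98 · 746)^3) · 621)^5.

98 · 746 = 73108 ≡ 528 (mod 764)
(528)^3 ≡ 364 (mod 764)
364 · 621 = 226044 ≡ 664 (mod 764)
(664)^5 ≡ 584 (mod 764)

584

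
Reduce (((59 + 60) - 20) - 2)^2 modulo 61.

59 + 60 = 119 ≡ 58 (mod 61)
58 - 20 = 38
38 - 2 = 36
(36)^2 ≡ 15 (mod 61)

15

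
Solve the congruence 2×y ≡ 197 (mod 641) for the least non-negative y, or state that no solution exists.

419

gcd(2, 641) = 1, so a unique solution mod 641 exists.
2⁻¹ ≡ 321 (mod 641).
y ≡ 321×197 ≡ 419 (mod 641).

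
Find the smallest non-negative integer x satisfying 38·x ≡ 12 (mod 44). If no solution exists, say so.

20

gcd(38, 44) = 2, and 2 | 12, so solutions exist.
Divide through by 2: 19·x ≡ 6 mod 22.
19⁻¹ ≡ 7 (mod 22).
x ≡ 7·6 ≡ 20 (mod 22).
The smallest non-negative solution is x = 20.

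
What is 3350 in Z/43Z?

3350 = 77*43 + 39, so 3350 ≡ 39 (mod 43).

39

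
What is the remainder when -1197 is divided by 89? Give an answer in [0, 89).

-1197 = -14·89 + 49, so -1197 ≡ 49 (mod 89).

49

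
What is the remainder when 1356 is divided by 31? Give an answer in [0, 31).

1356 = 43×31 + 23, so 1356 ≡ 23 (mod 31).

23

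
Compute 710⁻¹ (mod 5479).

By the extended Euclidean algorithm:
5479 = 7×710 + 509
710 = 1×509 + 201
509 = 2×201 + 107
201 = 1×107 + 94
107 = 1×94 + 13
94 = 7×13 + 3
13 = 4×3 + 1
3 = 3×1 + 0
gcd(710, 5479) = 1, so the inverse exists.
Bézout: 1 = 219×5479 − 1690×710.
So 710⁻¹ ≡ −1690 ≡ 3789 (mod 5479).

3789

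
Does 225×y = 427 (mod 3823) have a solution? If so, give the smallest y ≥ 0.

gcd(225, 3823) = 1, so a unique solution mod 3823 exists.
225⁻¹ ≡ 1920 (mod 3823).
y ≡ 1920×427 ≡ 1718 (mod 3823).

1718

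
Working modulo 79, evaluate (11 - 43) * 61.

23

11 - 43 = -32 ≡ 47 (mod 79)
47 * 61 = 2867 ≡ 23 (mod 79)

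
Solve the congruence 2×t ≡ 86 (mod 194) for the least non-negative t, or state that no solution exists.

gcd(2, 194) = 2, and 2 | 86, so solutions exist.
Divide through by 2: 1×t ≡ 43 (mod 97).
1⁻¹ ≡ 1 (mod 97).
t ≡ 1×43 ≡ 43 (mod 97).
The smallest non-negative solution is t = 43.

43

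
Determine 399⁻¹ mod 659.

Apply the Euclidean algorithm and back-substitute:
659 = 1*399 + 260
399 = 1*260 + 139
260 = 1*139 + 121
139 = 1*121 + 18
121 = 6*18 + 13
18 = 1*13 + 5
13 = 2*5 + 3
5 = 1*3 + 2
3 = 1*2 + 1
2 = 2*1 + 0
gcd(399, 659) = 1, so the inverse exists.
Bézout: 1 = 155*659 − 256*399.
So 399⁻¹ ≡ −256 ≡ 403 (mod 659).

403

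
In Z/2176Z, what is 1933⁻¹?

Run the extended Euclidean algorithm:
2176 = 1*1933 + 243
1933 = 7*243 + 232
243 = 1*232 + 11
232 = 21*11 + 1
11 = 11*1 + 0
gcd(1933, 2176) = 1, so the inverse exists.
Back-substitute for 1:
1 = 1*232 − 21*11
  = −21*243 + 22*232
  = 22*1933 − 175*243
  = −175*2176 + 197*1933
So 1933⁻¹ ≡ 197 (mod 2176).

197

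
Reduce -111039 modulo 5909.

-111039 = -19*5909 + 1232, so -111039 ≡ 1232 (mod 5909).

1232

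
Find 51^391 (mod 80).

11

Compute successive squares:
51^1 ≡ 51 (mod 80)
51^2 ≡ 51^2 = 2601 ≡ 41 (mod 80)
51^4 ≡ 41^2 = 1681 ≡ 1 (mod 80)
51^8 ≡ 1^2 = 1 (mod 80)
51^16 ≡ 1^2 = 1 (mod 80)
51^32 ≡ 1^2 = 1 (mod 80)
51^64 ≡ 1^2 = 1 (mod 80)
51^128 ≡ 1^2 = 1 (mod 80)
51^256 ≡ 1^2 = 1 (mod 80)
51^391 = 51^256 * 51^128 * 51^4 * 51^2 * 51^1 ≡ 1 * 1 * 1 * 41 * 51 (mod 80).
Accumulate the product:
1 * 1 = 1
1 * 1 = 1
1 * 41 = 41
41 * 51 = 2091 ≡ 11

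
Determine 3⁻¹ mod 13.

9

Run the extended Euclidean algorithm:
13 = 4×3 + 1
3 = 3×1 + 0
gcd(3, 13) = 1, so the inverse exists.
Back-substitute for 1:
1 = 1×13 − 4×3
So 3⁻¹ ≡ −4 ≡ 9 (mod 13).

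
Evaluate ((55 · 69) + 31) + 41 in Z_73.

71

55 · 69 = 3795 ≡ 72 (mod 73)
72 + 31 = 103 ≡ 30 (mod 73)
30 + 41 = 71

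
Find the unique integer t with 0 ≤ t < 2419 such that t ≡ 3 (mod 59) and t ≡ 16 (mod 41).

180

59⁻¹ mod 41: 59·16 ≡ 1 (mod 41), so 59⁻¹ ≡ 16.
t = 3 + 59·((16 − 3)·16 mod 41) = 3 + 59·3 = 180.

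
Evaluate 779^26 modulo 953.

656

Compute successive squares:
26 in binary is 11010, i.e. 26 = 16 + 8 + 2.
779^1 ≡ 779 (mod 953)
779^2 ≡ 779^2 = 606841 ≡ 733 (mod 953)
779^4 ≡ 733^2 = 537289 ≡ 750 (mod 953)
779^8 ≡ 750^2 = 562500 ≡ 230 (mod 953)
779^16 ≡ 230^2 = 52900 ≡ 485 (mod 953)
779^26 = 779^16 * 779^8 * 779^2 ≡ 485 * 230 * 733 (mod 953).
Accumulate the product:
485 * 230 = 111550 ≡ 49
49 * 733 = 35917 ≡ 656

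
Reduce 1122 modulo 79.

16

1122 = 14*79 + 16, so 1122 ≡ 16 (mod 79).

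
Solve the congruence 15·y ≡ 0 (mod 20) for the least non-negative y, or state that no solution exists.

gcd(15, 20) = 5, and 5 | 0, so solutions exist.
Divide through by 5: 3·y ≡ 0 mod 4.
3⁻¹ ≡ 3 (mod 4).
y ≡ 3·0 ≡ 0 (mod 4).
The smallest non-negative solution is y = 0.

0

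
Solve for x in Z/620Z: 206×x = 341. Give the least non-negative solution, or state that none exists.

no solution

gcd(206, 620) = 2, and 2 does not divide 341.
So the congruence has no solution.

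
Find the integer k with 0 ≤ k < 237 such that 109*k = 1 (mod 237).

187

Run the extended Euclidean algorithm:
237 = 2·109 + 19
109 = 5·19 + 14
19 = 1·14 + 5
14 = 2·5 + 4
5 = 1·4 + 1
4 = 4·1 + 0
gcd(109, 237) = 1, so the inverse exists.
Bézout: 1 = 23·237 − 50·109.
So 109⁻¹ ≡ −50 ≡ 187 (mod 237).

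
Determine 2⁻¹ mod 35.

35 = 17·2 + 1
2 = 2·1 + 0
gcd(2, 35) = 1, so the inverse exists.
Back-substitute for 1:
1 = 1·35 − 17·2
So 2⁻¹ ≡ −17 ≡ 18 (mod 35).

18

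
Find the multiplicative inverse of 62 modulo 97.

By the extended Euclidean algorithm:
97 = 1·62 + 35
62 = 1·35 + 27
35 = 1·27 + 8
27 = 3·8 + 3
8 = 2·3 + 2
3 = 1·2 + 1
2 = 2·1 + 0
gcd(62, 97) = 1, so the inverse exists.
Back-substitute for 1:
1 = 1·3 − 1·2
  = −1·8 + 3·3
  = 3·27 − 10·8
  = −10·35 + 13·27
  = 13·62 − 23·35
  = −23·97 + 36·62
So 62⁻¹ ≡ 36 (mod 97).

36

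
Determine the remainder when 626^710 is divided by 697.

32

710 in binary is 1011000110, i.e. 710 = 512 + 128 + 64 + 4 + 2.
626^1 ≡ 626 (mod 697)
626^2 ≡ 626^2 = 391876 ≡ 162 (mod 697)
626^4 ≡ 162^2 = 26244 ≡ 455 (mod 697)
626^8 ≡ 455^2 = 207025 ≡ 16 (mod 697)
626^16 ≡ 16^2 = 256 (mod 697)
626^32 ≡ 256^2 = 65536 ≡ 18 (mod 697)
626^64 ≡ 18^2 = 324 (mod 697)
626^128 ≡ 324^2 = 104976 ≡ 426 (mod 697)
626^256 ≡ 426^2 = 181476 ≡ 256 (mod 697)
626^512 ≡ 256^2 = 65536 ≡ 18 (mod 697)
626^710 = 626^512 * 626^128 * 626^64 * 626^4 * 626^2 ≡ 18 * 426 * 324 * 455 * 162 (mod 697).
Accumulate the product:
18 * 426 = 7668 ≡ 1
1 * 324 = 324
324 * 455 = 147420 ≡ 353
353 * 162 = 57186 ≡ 32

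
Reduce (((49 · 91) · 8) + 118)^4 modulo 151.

81

49 · 91 = 4459 ≡ 80 (mod 151)
80 · 8 = 640 ≡ 36 (mod 151)
36 + 118 = 154 ≡ 3 (mod 151)
(3)^4 ≡ 81 (mod 151)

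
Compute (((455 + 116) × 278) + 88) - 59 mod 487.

5

455 + 116 = 571 ≡ 84 (mod 487)
84 × 278 = 23352 ≡ 463 (mod 487)
463 + 88 = 551 ≡ 64 (mod 487)
64 - 59 = 5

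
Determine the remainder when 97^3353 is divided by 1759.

Compute successive squares:
3353 in binary is 110100011001, i.e. 3353 = 2048 + 1024 + 256 + 16 + 8 + 1.
97^1 ≡ 97 (mod 1759)
97^2 ≡ 97^2 = 9409 ≡ 614 (mod 1759)
97^4 ≡ 614^2 = 376996 ≡ 570 (mod 1759)
97^8 ≡ 570^2 = 324900 ≡ 1244 (mod 1759)
97^16 ≡ 1244^2 = 1547536 ≡ 1375 (mod 1759)
97^32 ≡ 1375^2 = 1890625 ≡ 1459 (mod 1759)
97^64 ≡ 1459^2 = 2128681 ≡ 291 (mod 1759)
97^128 ≡ 291^2 = 84681 ≡ 249 (mod 1759)
97^256 ≡ 249^2 = 62001 ≡ 436 (mod 1759)
97^512 ≡ 436^2 = 190096 ≡ 124 (mod 1759)
97^1024 ≡ 124^2 = 15376 ≡ 1304 (mod 1759)
97^2048 ≡ 1304^2 = 1700416 ≡ 1222 (mod 1759)
97^3353 = 97^2048 * 97^1024 * 97^256 * 97^16 * 97^8 * 97^1 ≡ 1222 * 1304 * 436 * 1375 * 1244 * 97 (mod 1759).
Accumulate the product:
1222 * 1304 = 1593488 ≡ 1593
1593 * 436 = 694548 ≡ 1502
1502 * 1375 = 2065250 ≡ 184
184 * 1244 = 228896 ≡ 226
226 * 97 = 21922 ≡ 814

814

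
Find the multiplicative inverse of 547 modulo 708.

343

708 = 1·547 + 161
547 = 3·161 + 64
161 = 2·64 + 33
64 = 1·33 + 31
33 = 1·31 + 2
31 = 15·2 + 1
2 = 2·1 + 0
gcd(547, 708) = 1, so the inverse exists.
Bézout: 1 = −265·708 + 343·547.
So 547⁻¹ ≡ 343 (mod 708).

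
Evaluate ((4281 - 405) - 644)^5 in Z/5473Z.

4281 - 405 = 3876
3876 - 644 = 3232
(3232)^5 ≡ 1152 (mod 5473)

1152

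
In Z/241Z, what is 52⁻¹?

241 = 4*52 + 33
52 = 1*33 + 19
33 = 1*19 + 14
19 = 1*14 + 5
14 = 2*5 + 4
5 = 1*4 + 1
4 = 4*1 + 0
gcd(52, 241) = 1, so the inverse exists.
Back-substitute for 1:
1 = 1*5 − 1*4
  = −1*14 + 3*5
  = 3*19 − 4*14
  = −4*33 + 7*19
  = 7*52 − 11*33
  = −11*241 + 51*52
So 52⁻¹ ≡ 51 (mod 241).

51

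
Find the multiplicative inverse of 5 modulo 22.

9

22 = 4*5 + 2
5 = 2*2 + 1
2 = 2*1 + 0
gcd(5, 22) = 1, so the inverse exists.
Back-substitute for 1:
1 = 1*5 − 2*2
  = −2*22 + 9*5
So 5⁻¹ ≡ 9 (mod 22).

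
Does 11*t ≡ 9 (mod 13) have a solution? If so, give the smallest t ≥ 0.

2

gcd(11, 13) = 1, so a unique solution mod 13 exists.
11⁻¹ ≡ 6 (mod 13).
t ≡ 6*9 ≡ 2 (mod 13).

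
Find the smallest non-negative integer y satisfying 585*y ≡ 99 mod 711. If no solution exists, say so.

50

gcd(585, 711) = 9, and 9 | 99, so solutions exist.
Divide through by 9: 65*y = 11 (mod 79).
65⁻¹ ≡ 62 (mod 79).
y ≡ 62*11 ≡ 50 (mod 79).
The smallest non-negative solution is y = 50.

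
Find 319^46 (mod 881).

Using repeated squaring:
319^1 ≡ 319 (mod 881)
319^2 ≡ 319^2 = 101761 ≡ 446 (mod 881)
319^4 ≡ 446^2 = 198916 ≡ 691 (mod 881)
319^8 ≡ 691^2 = 477481 ≡ 860 (mod 881)
319^16 ≡ 860^2 = 739600 ≡ 441 (mod 881)
319^32 ≡ 441^2 = 194481 ≡ 661 (mod 881)
319^46 = 319^32 × 319^8 × 319^4 × 319^2 ≡ 661 × 860 × 691 × 446 (mod 881).
Accumulate the product:
661 × 860 = 568460 ≡ 215
215 × 691 = 148565 ≡ 557
557 × 446 = 248422 ≡ 861

861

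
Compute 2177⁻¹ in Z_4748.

4748 = 2×2177 + 394
2177 = 5×394 + 207
394 = 1×207 + 187
207 = 1×187 + 20
187 = 9×20 + 7
20 = 2×7 + 6
7 = 1×6 + 1
6 = 6×1 + 0
gcd(2177, 4748) = 1, so the inverse exists.
Bézout: 1 = 326×4748 − 711×2177.
So 2177⁻¹ ≡ −711 ≡ 4037 (mod 4748).

4037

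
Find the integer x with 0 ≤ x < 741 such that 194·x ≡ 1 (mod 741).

741 = 3*194 + 159
194 = 1*159 + 35
159 = 4*35 + 19
35 = 1*19 + 16
19 = 1*16 + 3
16 = 5*3 + 1
3 = 3*1 + 0
gcd(194, 741) = 1, so the inverse exists.
Bézout: 1 = −61*741 + 233*194.
So 194⁻¹ ≡ 233 (mod 741).

233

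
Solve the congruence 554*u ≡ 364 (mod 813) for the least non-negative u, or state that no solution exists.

gcd(554, 813) = 1, so a unique solution mod 813 exists.
554⁻¹ ≡ 113 (mod 813).
u ≡ 113*364 ≡ 482 (mod 813).

482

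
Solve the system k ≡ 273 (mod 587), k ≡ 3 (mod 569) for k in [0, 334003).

587⁻¹ mod 569: 587×411 ≡ 1 (mod 569), so 587⁻¹ ≡ 411.
k = 273 + 587×((3 − 273)×411 mod 569) = 273 + 587×554 = 325471.

325471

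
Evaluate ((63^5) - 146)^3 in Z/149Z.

82

(63)^5 ≡ 140 (mod 149)
140 - 146 = -6 ≡ 143 (mod 149)
(143)^3 ≡ 82 (mod 149)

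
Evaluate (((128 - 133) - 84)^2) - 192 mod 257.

19

128 - 133 = -5 ≡ 252 (mod 257)
252 - 84 = 168
(168)^2 ≡ 211 (mod 257)
211 - 192 = 19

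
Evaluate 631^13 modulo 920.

By square-and-multiply:
13 in binary is 1101, i.e. 13 = 8 + 4 + 1.
631^1 ≡ 631 (mod 920)
631^2 ≡ 631^2 = 398161 ≡ 721 (mod 920)
631^4 ≡ 721^2 = 519841 ≡ 41 (mod 920)
631^8 ≡ 41^2 = 1681 ≡ 761 (mod 920)
631^13 = 631^8 * 631^4 * 631^1 ≡ 761 * 41 * 631 (mod 920).
Accumulate the product:
761 * 41 = 31201 ≡ 841
841 * 631 = 530671 ≡ 751

751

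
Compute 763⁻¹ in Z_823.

823 = 1×763 + 60
763 = 12×60 + 43
60 = 1×43 + 17
43 = 2×17 + 9
17 = 1×9 + 8
9 = 1×8 + 1
8 = 8×1 + 0
gcd(763, 823) = 1, so the inverse exists.
Bézout: 1 = −89×823 + 96×763.
So 763⁻¹ ≡ 96 (mod 823).

96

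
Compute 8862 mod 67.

8862 = 132*67 + 18, so 8862 ≡ 18 (mod 67).

18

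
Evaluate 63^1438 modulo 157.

51

63^1 ≡ 63 (mod 157)
63^2 ≡ 63^2 = 3969 ≡ 44 (mod 157)
63^4 ≡ 44^2 = 1936 ≡ 52 (mod 157)
63^8 ≡ 52^2 = 2704 ≡ 35 (mod 157)
63^16 ≡ 35^2 = 1225 ≡ 126 (mod 157)
63^32 ≡ 126^2 = 15876 ≡ 19 (mod 157)
63^64 ≡ 19^2 = 361 ≡ 47 (mod 157)
63^128 ≡ 47^2 = 2209 ≡ 11 (mod 157)
63^256 ≡ 11^2 = 121 (mod 157)
63^512 ≡ 121^2 = 14641 ≡ 40 (mod 157)
63^1024 ≡ 40^2 = 1600 ≡ 30 (mod 157)
63^1438 = 63^1024 × 63^256 × 63^128 × 63^16 × 63^8 × 63^4 × 63^2 ≡ 30 × 121 × 11 × 126 × 35 × 52 × 44 (mod 157).
Accumulate the product:
30 × 121 = 3630 ≡ 19
19 × 11 = 209 ≡ 52
52 × 126 = 6552 ≡ 115
115 × 35 = 4025 ≡ 100
100 × 52 = 5200 ≡ 19
19 × 44 = 836 ≡ 51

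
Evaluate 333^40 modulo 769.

223

By square-and-multiply:
40 in binary is 101000, i.e. 40 = 32 + 8.
333^1 ≡ 333 (mod 769)
333^2 ≡ 333^2 = 110889 ≡ 153 (mod 769)
333^4 ≡ 153^2 = 23409 ≡ 339 (mod 769)
333^8 ≡ 339^2 = 114921 ≡ 340 (mod 769)
333^16 ≡ 340^2 = 115600 ≡ 250 (mod 769)
333^32 ≡ 250^2 = 62500 ≡ 211 (mod 769)
333^40 = 333^32 * 333^8 ≡ 211 * 340 (mod 769).
211 * 340 = 71740 ≡ 223 (mod 769).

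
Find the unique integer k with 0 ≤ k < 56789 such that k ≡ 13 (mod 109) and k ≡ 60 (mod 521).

31841

109⁻¹ mod 521: 109·239 ≡ 1 (mod 521), so 109⁻¹ ≡ 239.
k = 13 + 109·((60 − 13)·239 mod 521) = 13 + 109·292 = 31841.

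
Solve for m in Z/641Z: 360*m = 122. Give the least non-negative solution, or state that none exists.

68

gcd(360, 641) = 1, so a unique solution mod 641 exists.
360⁻¹ ≡ 568 (mod 641).
m ≡ 568*122 ≡ 68 (mod 641).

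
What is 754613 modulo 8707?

754613 = 86×8707 + 5811, so 754613 ≡ 5811 (mod 8707).

5811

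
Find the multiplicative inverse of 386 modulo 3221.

2228

Run the extended Euclidean algorithm:
3221 = 8×386 + 133
386 = 2×133 + 120
133 = 1×120 + 13
120 = 9×13 + 3
13 = 4×3 + 1
3 = 3×1 + 0
gcd(386, 3221) = 1, so the inverse exists.
Bézout: 1 = 119×3221 − 993×386.
So 386⁻¹ ≡ −993 ≡ 2228 (mod 3221).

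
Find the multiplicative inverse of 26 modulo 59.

25

59 = 2·26 + 7
26 = 3·7 + 5
7 = 1·5 + 2
5 = 2·2 + 1
2 = 2·1 + 0
gcd(26, 59) = 1, so the inverse exists.
Bézout: 1 = −11·59 + 25·26.
So 26⁻¹ ≡ 25 (mod 59).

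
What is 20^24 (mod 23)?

9

Using repeated squaring:
24 in binary is 11000, i.e. 24 = 16 + 8.
20^1 ≡ 20 (mod 23)
20^2 ≡ 20^2 = 400 ≡ 9 (mod 23)
20^4 ≡ 9^2 = 81 ≡ 12 (mod 23)
20^8 ≡ 12^2 = 144 ≡ 6 (mod 23)
20^16 ≡ 6^2 = 36 ≡ 13 (mod 23)
20^24 = 20^16 × 20^8 ≡ 13 × 6 (mod 23).
13 × 6 = 78 ≡ 9 (mod 23).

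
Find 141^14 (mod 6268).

3357

Using repeated squaring:
14 in binary is 1110, i.e. 14 = 8 + 4 + 2.
141^1 ≡ 141 (mod 6268)
141^2 ≡ 141^2 = 19881 ≡ 1077 (mod 6268)
141^4 ≡ 1077^2 = 1159929 ≡ 349 (mod 6268)
141^8 ≡ 349^2 = 121801 ≡ 2709 (mod 6268)
141^14 = 141^8 * 141^4 * 141^2 ≡ 2709 * 349 * 1077 (mod 6268).
Accumulate the product:
2709 * 349 = 945441 ≡ 5241
5241 * 1077 = 5644557 ≡ 3357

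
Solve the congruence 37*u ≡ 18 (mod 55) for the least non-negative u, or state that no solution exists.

gcd(37, 55) = 1, so a unique solution mod 55 exists.
37⁻¹ ≡ 3 (mod 55).
u ≡ 3*18 ≡ 54 (mod 55).

54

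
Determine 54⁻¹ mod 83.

Run the extended Euclidean algorithm:
83 = 1*54 + 29
54 = 1*29 + 25
29 = 1*25 + 4
25 = 6*4 + 1
4 = 4*1 + 0
gcd(54, 83) = 1, so the inverse exists.
Bézout: 1 = −13*83 + 20*54.
So 54⁻¹ ≡ 20 (mod 83).

20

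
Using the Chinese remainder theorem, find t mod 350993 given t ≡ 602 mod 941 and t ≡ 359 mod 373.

118227

941⁻¹ mod 373: 941*44 ≡ 1 (mod 373), so 941⁻¹ ≡ 44.
t = 602 + 941*((359 − 602)*44 mod 373) = 602 + 941*125 = 118227.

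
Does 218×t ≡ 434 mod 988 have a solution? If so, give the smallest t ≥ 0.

gcd(218, 988) = 2, and 2 | 434, so solutions exist.
Divide through by 2: 109×t ≡ 217 (mod 494).
109⁻¹ ≡ 281 (mod 494).
t ≡ 281×217 ≡ 215 (mod 494).
The smallest non-negative solution is t = 215.

215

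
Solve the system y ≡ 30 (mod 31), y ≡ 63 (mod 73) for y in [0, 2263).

2107

31⁻¹ mod 73: 31×33 ≡ 1 (mod 73), so 31⁻¹ ≡ 33.
y = 30 + 31×((63 − 30)×33 mod 73) = 30 + 31×67 = 2107.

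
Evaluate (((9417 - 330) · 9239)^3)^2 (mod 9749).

8043

9417 - 330 = 9087
9087 · 9239 = 83954793 ≡ 6154 (mod 9749)
(6154)^3 ≡ 2066 (mod 9749)
(2066)^2 ≡ 8043 (mod 9749)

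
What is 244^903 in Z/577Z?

Compute successive squares:
903 in binary is 1110000111, i.e. 903 = 512 + 256 + 128 + 4 + 2 + 1.
244^1 ≡ 244 (mod 577)
244^2 ≡ 244^2 = 59536 ≡ 105 (mod 577)
244^4 ≡ 105^2 = 11025 ≡ 62 (mod 577)
244^8 ≡ 62^2 = 3844 ≡ 382 (mod 577)
244^16 ≡ 382^2 = 145924 ≡ 520 (mod 577)
244^32 ≡ 520^2 = 270400 ≡ 364 (mod 577)
244^64 ≡ 364^2 = 132496 ≡ 363 (mod 577)
244^128 ≡ 363^2 = 131769 ≡ 213 (mod 577)
244^256 ≡ 213^2 = 45369 ≡ 363 (mod 577)
244^512 ≡ 363^2 = 131769 ≡ 213 (mod 577)
244^903 = 244^512 × 244^256 × 244^128 × 244^4 × 244^2 × 244^1 ≡ 213 × 363 × 213 × 62 × 105 × 244 (mod 577).
Accumulate the product:
213 × 363 = 77319 ≡ 1
1 × 213 = 213
213 × 62 = 13206 ≡ 512
512 × 105 = 53760 ≡ 99
99 × 244 = 24156 ≡ 499

499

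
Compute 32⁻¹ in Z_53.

Apply the Euclidean algorithm and back-substitute:
53 = 1*32 + 21
32 = 1*21 + 11
21 = 1*11 + 10
11 = 1*10 + 1
10 = 10*1 + 0
gcd(32, 53) = 1, so the inverse exists.
Back-substitute for 1:
1 = 1*11 − 1*10
  = −1*21 + 2*11
  = 2*32 − 3*21
  = −3*53 + 5*32
So 32⁻¹ ≡ 5 (mod 53).

5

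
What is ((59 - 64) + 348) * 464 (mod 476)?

168

59 - 64 = -5 ≡ 471 (mod 476)
471 + 348 = 819 ≡ 343 (mod 476)
343 * 464 = 159152 ≡ 168 (mod 476)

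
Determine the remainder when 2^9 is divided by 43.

Compute successive squares:
9 in binary is 1001, i.e. 9 = 8 + 1.
2^1 ≡ 2 (mod 43)
2^2 ≡ 2^2 = 4 (mod 43)
2^4 ≡ 4^2 = 16 (mod 43)
2^8 ≡ 16^2 = 256 ≡ 41 (mod 43)
2^9 = 2^8 × 2^1 ≡ 41 × 2 (mod 43).
41 × 2 = 82 ≡ 39 (mod 43).

39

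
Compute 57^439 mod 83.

45

Using repeated squaring:
439 in binary is 110110111, i.e. 439 = 256 + 128 + 32 + 16 + 4 + 2 + 1.
57^1 ≡ 57 (mod 83)
57^2 ≡ 57^2 = 3249 ≡ 12 (mod 83)
57^4 ≡ 12^2 = 144 ≡ 61 (mod 83)
57^8 ≡ 61^2 = 3721 ≡ 69 (mod 83)
57^16 ≡ 69^2 = 4761 ≡ 30 (mod 83)
57^32 ≡ 30^2 = 900 ≡ 70 (mod 83)
57^64 ≡ 70^2 = 4900 ≡ 3 (mod 83)
57^128 ≡ 3^2 = 9 (mod 83)
57^256 ≡ 9^2 = 81 (mod 83)
57^439 = 57^256 × 57^128 × 57^32 × 57^16 × 57^4 × 57^2 × 57^1 ≡ 81 × 9 × 70 × 30 × 61 × 12 × 57 (mod 83).
Accumulate the product:
81 × 9 = 729 ≡ 65
65 × 70 = 4550 ≡ 68
68 × 30 = 2040 ≡ 48
48 × 61 = 2928 ≡ 23
23 × 12 = 276 ≡ 27
27 × 57 = 1539 ≡ 45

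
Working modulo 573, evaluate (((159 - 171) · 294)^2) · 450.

147

159 - 171 = -12 ≡ 561 (mod 573)
561 · 294 = 164934 ≡ 483 (mod 573)
(483)^2 ≡ 78 (mod 573)
78 · 450 = 35100 ≡ 147 (mod 573)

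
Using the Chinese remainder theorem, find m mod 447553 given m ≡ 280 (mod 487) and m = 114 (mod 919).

487⁻¹ mod 919: 487×117 ≡ 1 (mod 919), so 487⁻¹ ≡ 117.
m = 280 + 487×((114 − 280)×117 mod 919) = 280 + 487×796 = 387932.

387932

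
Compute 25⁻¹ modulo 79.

79 = 3*25 + 4
25 = 6*4 + 1
4 = 4*1 + 0
gcd(25, 79) = 1, so the inverse exists.
Bézout: 1 = −6*79 + 19*25.
So 25⁻¹ ≡ 19 (mod 79).

19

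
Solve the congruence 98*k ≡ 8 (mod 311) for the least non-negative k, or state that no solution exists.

gcd(98, 311) = 1, so a unique solution mod 311 exists.
98⁻¹ ≡ 73 (mod 311).
k ≡ 73*8 ≡ 273 (mod 311).

273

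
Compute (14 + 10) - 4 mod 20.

0

14 + 10 = 24 ≡ 4 (mod 20)
4 - 4 = 0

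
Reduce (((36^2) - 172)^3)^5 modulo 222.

80

(36)^2 ≡ 186 (mod 222)
186 - 172 = 14
(14)^3 ≡ 80 (mod 222)
(80)^5 ≡ 80 (mod 222)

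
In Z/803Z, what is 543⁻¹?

454

803 = 1·543 + 260
543 = 2·260 + 23
260 = 11·23 + 7
23 = 3·7 + 2
7 = 3·2 + 1
2 = 2·1 + 0
gcd(543, 803) = 1, so the inverse exists.
Back-substitute for 1:
1 = 1·7 − 3·2
  = −3·23 + 10·7
  = 10·260 − 113·23
  = −113·543 + 236·260
  = 236·803 − 349·543
So 543⁻¹ ≡ −349 ≡ 454 (mod 803).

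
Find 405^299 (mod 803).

299 in binary is 100101011, i.e. 299 = 256 + 32 + 8 + 2 + 1.
405^1 ≡ 405 (mod 803)
405^2 ≡ 405^2 = 164025 ≡ 213 (mod 803)
405^4 ≡ 213^2 = 45369 ≡ 401 (mod 803)
405^8 ≡ 401^2 = 160801 ≡ 201 (mod 803)
405^16 ≡ 201^2 = 40401 ≡ 251 (mod 803)
405^32 ≡ 251^2 = 63001 ≡ 367 (mod 803)
405^64 ≡ 367^2 = 134689 ≡ 588 (mod 803)
405^128 ≡ 588^2 = 345744 ≡ 454 (mod 803)
405^256 ≡ 454^2 = 206116 ≡ 548 (mod 803)
405^299 = 405^256 * 405^32 * 405^8 * 405^2 * 405^1 ≡ 548 * 367 * 201 * 213 * 405 (mod 803).
Accumulate the product:
548 * 367 = 201116 ≡ 366
366 * 201 = 73566 ≡ 493
493 * 213 = 105009 ≡ 619
619 * 405 = 250695 ≡ 159

159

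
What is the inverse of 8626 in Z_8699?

7984

Apply the Euclidean algorithm and back-substitute:
8699 = 1*8626 + 73
8626 = 118*73 + 12
73 = 6*12 + 1
12 = 12*1 + 0
gcd(8626, 8699) = 1, so the inverse exists.
Back-substitute for 1:
1 = 1*73 − 6*12
  = −6*8626 + 709*73
  = 709*8699 − 715*8626
So 8626⁻¹ ≡ −715 ≡ 7984 (mod 8699).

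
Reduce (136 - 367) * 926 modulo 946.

136 - 367 = -231 ≡ 715 (mod 946)
715 * 926 = 662090 ≡ 836 (mod 946)

836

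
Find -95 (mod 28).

-95 = -4·28 + 17, so -95 ≡ 17 (mod 28).

17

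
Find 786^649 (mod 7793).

6812

649 in binary is 1010001001, i.e. 649 = 512 + 128 + 8 + 1.
786^1 ≡ 786 (mod 7793)
786^2 ≡ 786^2 = 617796 ≡ 2149 (mod 7793)
786^4 ≡ 2149^2 = 4618201 ≡ 4745 (mod 7793)
786^8 ≡ 4745^2 = 22515025 ≡ 1048 (mod 7793)
786^16 ≡ 1048^2 = 1098304 ≡ 7284 (mod 7793)
786^32 ≡ 7284^2 = 53056656 ≡ 1912 (mod 7793)
786^64 ≡ 1912^2 = 3655744 ≡ 827 (mod 7793)
786^128 ≡ 827^2 = 683929 ≡ 5938 (mod 7793)
786^256 ≡ 5938^2 = 35259844 ≡ 4312 (mod 7793)
786^512 ≡ 4312^2 = 18593344 ≡ 7039 (mod 7793)
786^649 = 786^512 · 786^128 · 786^8 · 786^1 ≡ 7039 · 5938 · 1048 · 786 (mod 7793).
Accumulate the product:
7039 · 5938 = 41797582 ≡ 3723
3723 · 1048 = 3901704 ≡ 5204
5204 · 786 = 4090344 ≡ 6812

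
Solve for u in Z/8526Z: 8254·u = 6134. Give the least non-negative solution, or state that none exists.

gcd(8254, 8526) = 2, and 2 | 6134, so solutions exist.
Divide through by 2: 4127·u = 3067 (mod 4263).
4127⁻¹ ≡ 1724 (mod 4263).
u ≡ 1724·3067 ≡ 1388 (mod 4263).
The smallest non-negative solution is u = 1388.

1388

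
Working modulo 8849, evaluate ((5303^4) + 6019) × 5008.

8254

(5303)^4 ≡ 630 (mod 8849)
630 + 6019 = 6649
6649 × 5008 = 33298192 ≡ 8254 (mod 8849)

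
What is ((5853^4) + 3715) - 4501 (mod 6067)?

(5853)^4 ≡ 2721 (mod 6067)
2721 + 3715 = 6436 ≡ 369 (mod 6067)
369 - 4501 = -4132 ≡ 1935 (mod 6067)

1935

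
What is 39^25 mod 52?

Using repeated squaring:
39^1 ≡ 39 (mod 52)
39^2 ≡ 39^2 = 1521 ≡ 13 (mod 52)
39^4 ≡ 13^2 = 169 ≡ 13 (mod 52)
39^8 ≡ 13^2 = 169 ≡ 13 (mod 52)
39^16 ≡ 13^2 = 169 ≡ 13 (mod 52)
39^25 = 39^16 · 39^8 · 39^1 ≡ 13 · 13 · 39 (mod 52).
Accumulate the product:
13 · 13 = 169 ≡ 13
13 · 39 = 507 ≡ 39

39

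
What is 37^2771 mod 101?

Using repeated squaring:
37^1 ≡ 37 (mod 101)
37^2 ≡ 37^2 = 1369 ≡ 56 (mod 101)
37^4 ≡ 56^2 = 3136 ≡ 5 (mod 101)
37^8 ≡ 5^2 = 25 (mod 101)
37^16 ≡ 25^2 = 625 ≡ 19 (mod 101)
37^32 ≡ 19^2 = 361 ≡ 58 (mod 101)
37^64 ≡ 58^2 = 3364 ≡ 31 (mod 101)
37^128 ≡ 31^2 = 961 ≡ 52 (mod 101)
37^256 ≡ 52^2 = 2704 ≡ 78 (mod 101)
37^512 ≡ 78^2 = 6084 ≡ 24 (mod 101)
37^1024 ≡ 24^2 = 576 ≡ 71 (mod 101)
37^2048 ≡ 71^2 = 5041 ≡ 92 (mod 101)
37^2771 = 37^2048 · 37^512 · 37^128 · 37^64 · 37^16 · 37^2 · 37^1 ≡ 92 · 24 · 52 · 31 · 19 · 56 · 37 (mod 101).
Accumulate the product:
92 · 24 = 2208 ≡ 87
87 · 52 = 4524 ≡ 80
80 · 31 = 2480 ≡ 56
56 · 19 = 1064 ≡ 54
54 · 56 = 3024 ≡ 95
95 · 37 = 3515 ≡ 81

81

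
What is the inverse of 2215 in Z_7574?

7574 = 3×2215 + 929
2215 = 2×929 + 357
929 = 2×357 + 215
357 = 1×215 + 142
215 = 1×142 + 73
142 = 1×73 + 69
73 = 1×69 + 4
69 = 17×4 + 1
4 = 4×1 + 0
gcd(2215, 7574) = 1, so the inverse exists.
Back-substitute for 1:
1 = 1×69 − 17×4
  = −17×73 + 18×69
  = 18×142 − 35×73
  = −35×215 + 53×142
  = 53×357 − 88×215
  = −88×929 + 229×357
  = 229×2215 − 546×929
  = −546×7574 + 1867×2215
So 2215⁻¹ ≡ 1867 (mod 7574).

1867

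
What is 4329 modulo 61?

4329 = 70*61 + 59, so 4329 ≡ 59 (mod 61).

59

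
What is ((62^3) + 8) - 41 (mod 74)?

(62)^3 ≡ 48 (mod 74)
48 + 8 = 56
56 - 41 = 15

15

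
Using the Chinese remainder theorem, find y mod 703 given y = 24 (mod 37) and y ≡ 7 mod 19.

37⁻¹ mod 19: 37*18 ≡ 1 (mod 19), so 37⁻¹ ≡ 18.
y = 24 + 37*((7 − 24)*18 mod 19) = 24 + 37*17 = 653.
Check: 653 mod 37 = 24, 653 mod 19 = 7. ✓

653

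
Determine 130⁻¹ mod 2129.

Apply the Euclidean algorithm and back-substitute:
2129 = 16×130 + 49
130 = 2×49 + 32
49 = 1×32 + 17
32 = 1×17 + 15
17 = 1×15 + 2
15 = 7×2 + 1
2 = 2×1 + 0
gcd(130, 2129) = 1, so the inverse exists.
Back-substitute for 1:
1 = 1×15 − 7×2
  = −7×17 + 8×15
  = 8×32 − 15×17
  = −15×49 + 23×32
  = 23×130 − 61×49
  = −61×2129 + 999×130
So 130⁻¹ ≡ 999 (mod 2129).

999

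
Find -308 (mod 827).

519

-308 = -1*827 + 519, so -308 ≡ 519 (mod 827).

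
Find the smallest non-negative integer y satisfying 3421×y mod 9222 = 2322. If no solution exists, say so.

5508

gcd(3421, 9222) = 1, so a unique solution mod 9222 exists.
3421⁻¹ ≡ 6901 (mod 9222).
y ≡ 6901×2322 ≡ 5508 (mod 9222).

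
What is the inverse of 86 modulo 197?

By the extended Euclidean algorithm:
197 = 2*86 + 25
86 = 3*25 + 11
25 = 2*11 + 3
11 = 3*3 + 2
3 = 1*2 + 1
2 = 2*1 + 0
gcd(86, 197) = 1, so the inverse exists.
Back-substitute for 1:
1 = 1*3 − 1*2
  = −1*11 + 4*3
  = 4*25 − 9*11
  = −9*86 + 31*25
  = 31*197 − 71*86
So 86⁻¹ ≡ −71 ≡ 126 (mod 197).

126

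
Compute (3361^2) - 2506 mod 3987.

2631

(3361)^2 ≡ 1150 (mod 3987)
1150 - 2506 = -1356 ≡ 2631 (mod 3987)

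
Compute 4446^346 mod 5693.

5048

Compute successive squares:
346 in binary is 101011010, i.e. 346 = 256 + 64 + 16 + 8 + 2.
4446^1 ≡ 4446 (mod 5693)
4446^2 ≡ 4446^2 = 19766916 ≡ 820 (mod 5693)
4446^4 ≡ 820^2 = 672400 ≡ 626 (mod 5693)
4446^8 ≡ 626^2 = 391876 ≡ 4752 (mod 5693)
4446^16 ≡ 4752^2 = 22581504 ≡ 3066 (mod 5693)
4446^32 ≡ 3066^2 = 9400356 ≡ 1213 (mod 5693)
4446^64 ≡ 1213^2 = 1471369 ≡ 2575 (mod 5693)
4446^128 ≡ 2575^2 = 6630625 ≡ 3973 (mod 5693)
4446^256 ≡ 3973^2 = 15784729 ≡ 3733 (mod 5693)
4446^346 = 4446^256 · 4446^64 · 4446^16 · 4446^8 · 4446^2 ≡ 3733 · 2575 · 3066 · 4752 · 820 (mod 5693).
Accumulate the product:
3733 · 2575 = 9612475 ≡ 2691
2691 · 3066 = 8250606 ≡ 1449
1449 · 4752 = 6885648 ≡ 2811
2811 · 820 = 2305020 ≡ 5048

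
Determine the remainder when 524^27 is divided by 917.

524

By square-and-multiply:
27 in binary is 11011, i.e. 27 = 16 + 8 + 2 + 1.
524^1 ≡ 524 (mod 917)
524^2 ≡ 524^2 = 274576 ≡ 393 (mod 917)
524^4 ≡ 393^2 = 154449 ≡ 393 (mod 917)
524^8 ≡ 393^2 = 154449 ≡ 393 (mod 917)
524^16 ≡ 393^2 = 154449 ≡ 393 (mod 917)
524^27 = 524^16 * 524^8 * 524^2 * 524^1 ≡ 393 * 393 * 393 * 524 (mod 917).
Accumulate the product:
393 * 393 = 154449 ≡ 393
393 * 393 = 154449 ≡ 393
393 * 524 = 205932 ≡ 524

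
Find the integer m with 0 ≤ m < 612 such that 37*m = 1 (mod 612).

397

612 = 16·37 + 20
37 = 1·20 + 17
20 = 1·17 + 3
17 = 5·3 + 2
3 = 1·2 + 1
2 = 2·1 + 0
gcd(37, 612) = 1, so the inverse exists.
Back-substitute for 1:
1 = 1·3 − 1·2
  = −1·17 + 6·3
  = 6·20 − 7·17
  = −7·37 + 13·20
  = 13·612 − 215·37
So 37⁻¹ ≡ −215 ≡ 397 (mod 612).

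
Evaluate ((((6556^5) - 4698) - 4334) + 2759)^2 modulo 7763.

218

(6556)^5 ≡ 1507 (mod 7763)
1507 - 4698 = -3191 ≡ 4572 (mod 7763)
4572 - 4334 = 238
238 + 2759 = 2997
(2997)^2 ≡ 218 (mod 7763)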